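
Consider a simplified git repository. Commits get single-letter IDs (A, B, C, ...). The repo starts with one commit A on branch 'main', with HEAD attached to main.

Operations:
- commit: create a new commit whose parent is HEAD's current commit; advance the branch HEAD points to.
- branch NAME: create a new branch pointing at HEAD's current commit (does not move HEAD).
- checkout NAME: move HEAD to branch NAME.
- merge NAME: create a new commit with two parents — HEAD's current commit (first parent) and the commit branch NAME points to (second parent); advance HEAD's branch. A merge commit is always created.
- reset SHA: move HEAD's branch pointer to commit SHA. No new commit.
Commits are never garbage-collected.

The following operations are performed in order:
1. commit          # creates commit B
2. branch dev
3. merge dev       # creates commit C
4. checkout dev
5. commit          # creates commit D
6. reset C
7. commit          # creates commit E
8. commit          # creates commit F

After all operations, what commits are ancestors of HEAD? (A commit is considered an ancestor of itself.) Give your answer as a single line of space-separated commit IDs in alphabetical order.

After op 1 (commit): HEAD=main@B [main=B]
After op 2 (branch): HEAD=main@B [dev=B main=B]
After op 3 (merge): HEAD=main@C [dev=B main=C]
After op 4 (checkout): HEAD=dev@B [dev=B main=C]
After op 5 (commit): HEAD=dev@D [dev=D main=C]
After op 6 (reset): HEAD=dev@C [dev=C main=C]
After op 7 (commit): HEAD=dev@E [dev=E main=C]
After op 8 (commit): HEAD=dev@F [dev=F main=C]

Answer: A B C E F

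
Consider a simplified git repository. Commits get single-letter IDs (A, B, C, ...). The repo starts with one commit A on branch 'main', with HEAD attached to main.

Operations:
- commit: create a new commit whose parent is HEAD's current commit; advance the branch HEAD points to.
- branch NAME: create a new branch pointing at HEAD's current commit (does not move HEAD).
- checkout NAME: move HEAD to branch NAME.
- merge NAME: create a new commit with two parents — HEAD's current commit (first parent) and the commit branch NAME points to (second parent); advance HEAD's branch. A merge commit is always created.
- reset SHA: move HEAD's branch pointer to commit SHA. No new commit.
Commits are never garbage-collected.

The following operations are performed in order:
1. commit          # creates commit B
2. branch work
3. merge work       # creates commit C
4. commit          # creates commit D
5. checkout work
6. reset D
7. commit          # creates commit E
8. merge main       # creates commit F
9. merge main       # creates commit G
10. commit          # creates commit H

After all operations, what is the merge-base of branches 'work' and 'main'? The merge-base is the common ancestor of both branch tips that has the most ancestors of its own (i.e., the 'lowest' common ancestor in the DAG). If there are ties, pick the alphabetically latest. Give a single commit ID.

Answer: D

Derivation:
After op 1 (commit): HEAD=main@B [main=B]
After op 2 (branch): HEAD=main@B [main=B work=B]
After op 3 (merge): HEAD=main@C [main=C work=B]
After op 4 (commit): HEAD=main@D [main=D work=B]
After op 5 (checkout): HEAD=work@B [main=D work=B]
After op 6 (reset): HEAD=work@D [main=D work=D]
After op 7 (commit): HEAD=work@E [main=D work=E]
After op 8 (merge): HEAD=work@F [main=D work=F]
After op 9 (merge): HEAD=work@G [main=D work=G]
After op 10 (commit): HEAD=work@H [main=D work=H]
ancestors(work=H): ['A', 'B', 'C', 'D', 'E', 'F', 'G', 'H']
ancestors(main=D): ['A', 'B', 'C', 'D']
common: ['A', 'B', 'C', 'D']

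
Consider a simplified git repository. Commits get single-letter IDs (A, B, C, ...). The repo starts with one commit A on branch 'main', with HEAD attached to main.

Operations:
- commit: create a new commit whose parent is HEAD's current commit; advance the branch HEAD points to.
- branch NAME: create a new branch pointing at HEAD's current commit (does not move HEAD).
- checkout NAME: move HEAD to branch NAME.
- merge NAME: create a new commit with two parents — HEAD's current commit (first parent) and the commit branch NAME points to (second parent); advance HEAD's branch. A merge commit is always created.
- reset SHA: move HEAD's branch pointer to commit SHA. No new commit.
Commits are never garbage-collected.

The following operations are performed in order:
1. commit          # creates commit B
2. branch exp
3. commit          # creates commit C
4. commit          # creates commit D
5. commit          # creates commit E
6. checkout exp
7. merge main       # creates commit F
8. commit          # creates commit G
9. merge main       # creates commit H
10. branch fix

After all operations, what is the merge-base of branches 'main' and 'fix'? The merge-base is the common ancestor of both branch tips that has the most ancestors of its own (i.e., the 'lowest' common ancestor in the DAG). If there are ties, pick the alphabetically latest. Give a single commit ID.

After op 1 (commit): HEAD=main@B [main=B]
After op 2 (branch): HEAD=main@B [exp=B main=B]
After op 3 (commit): HEAD=main@C [exp=B main=C]
After op 4 (commit): HEAD=main@D [exp=B main=D]
After op 5 (commit): HEAD=main@E [exp=B main=E]
After op 6 (checkout): HEAD=exp@B [exp=B main=E]
After op 7 (merge): HEAD=exp@F [exp=F main=E]
After op 8 (commit): HEAD=exp@G [exp=G main=E]
After op 9 (merge): HEAD=exp@H [exp=H main=E]
After op 10 (branch): HEAD=exp@H [exp=H fix=H main=E]
ancestors(main=E): ['A', 'B', 'C', 'D', 'E']
ancestors(fix=H): ['A', 'B', 'C', 'D', 'E', 'F', 'G', 'H']
common: ['A', 'B', 'C', 'D', 'E']

Answer: E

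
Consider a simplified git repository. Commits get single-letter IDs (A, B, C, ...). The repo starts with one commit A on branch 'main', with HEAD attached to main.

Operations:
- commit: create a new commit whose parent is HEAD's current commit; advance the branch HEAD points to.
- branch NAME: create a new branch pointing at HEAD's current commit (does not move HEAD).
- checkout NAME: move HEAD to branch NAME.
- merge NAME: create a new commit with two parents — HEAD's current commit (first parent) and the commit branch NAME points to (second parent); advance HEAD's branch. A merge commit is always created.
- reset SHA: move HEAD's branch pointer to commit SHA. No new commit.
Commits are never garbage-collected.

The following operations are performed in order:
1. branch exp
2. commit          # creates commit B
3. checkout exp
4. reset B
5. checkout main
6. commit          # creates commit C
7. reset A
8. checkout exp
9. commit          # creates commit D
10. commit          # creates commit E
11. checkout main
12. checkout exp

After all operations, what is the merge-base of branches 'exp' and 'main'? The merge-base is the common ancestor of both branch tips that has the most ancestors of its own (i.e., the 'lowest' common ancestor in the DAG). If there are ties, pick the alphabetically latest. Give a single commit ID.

After op 1 (branch): HEAD=main@A [exp=A main=A]
After op 2 (commit): HEAD=main@B [exp=A main=B]
After op 3 (checkout): HEAD=exp@A [exp=A main=B]
After op 4 (reset): HEAD=exp@B [exp=B main=B]
After op 5 (checkout): HEAD=main@B [exp=B main=B]
After op 6 (commit): HEAD=main@C [exp=B main=C]
After op 7 (reset): HEAD=main@A [exp=B main=A]
After op 8 (checkout): HEAD=exp@B [exp=B main=A]
After op 9 (commit): HEAD=exp@D [exp=D main=A]
After op 10 (commit): HEAD=exp@E [exp=E main=A]
After op 11 (checkout): HEAD=main@A [exp=E main=A]
After op 12 (checkout): HEAD=exp@E [exp=E main=A]
ancestors(exp=E): ['A', 'B', 'D', 'E']
ancestors(main=A): ['A']
common: ['A']

Answer: A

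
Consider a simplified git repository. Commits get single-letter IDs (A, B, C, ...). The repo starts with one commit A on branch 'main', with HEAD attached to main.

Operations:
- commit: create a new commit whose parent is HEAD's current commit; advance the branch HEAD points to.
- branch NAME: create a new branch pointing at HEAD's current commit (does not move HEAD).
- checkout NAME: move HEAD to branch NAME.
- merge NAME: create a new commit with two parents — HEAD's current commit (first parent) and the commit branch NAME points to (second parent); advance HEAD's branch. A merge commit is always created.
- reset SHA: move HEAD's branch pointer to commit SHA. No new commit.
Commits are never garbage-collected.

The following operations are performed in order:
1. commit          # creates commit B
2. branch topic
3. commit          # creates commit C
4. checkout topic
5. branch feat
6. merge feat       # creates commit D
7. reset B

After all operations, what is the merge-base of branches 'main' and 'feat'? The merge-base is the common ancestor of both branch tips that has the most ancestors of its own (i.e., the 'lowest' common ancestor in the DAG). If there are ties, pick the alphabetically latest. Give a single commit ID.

Answer: B

Derivation:
After op 1 (commit): HEAD=main@B [main=B]
After op 2 (branch): HEAD=main@B [main=B topic=B]
After op 3 (commit): HEAD=main@C [main=C topic=B]
After op 4 (checkout): HEAD=topic@B [main=C topic=B]
After op 5 (branch): HEAD=topic@B [feat=B main=C topic=B]
After op 6 (merge): HEAD=topic@D [feat=B main=C topic=D]
After op 7 (reset): HEAD=topic@B [feat=B main=C topic=B]
ancestors(main=C): ['A', 'B', 'C']
ancestors(feat=B): ['A', 'B']
common: ['A', 'B']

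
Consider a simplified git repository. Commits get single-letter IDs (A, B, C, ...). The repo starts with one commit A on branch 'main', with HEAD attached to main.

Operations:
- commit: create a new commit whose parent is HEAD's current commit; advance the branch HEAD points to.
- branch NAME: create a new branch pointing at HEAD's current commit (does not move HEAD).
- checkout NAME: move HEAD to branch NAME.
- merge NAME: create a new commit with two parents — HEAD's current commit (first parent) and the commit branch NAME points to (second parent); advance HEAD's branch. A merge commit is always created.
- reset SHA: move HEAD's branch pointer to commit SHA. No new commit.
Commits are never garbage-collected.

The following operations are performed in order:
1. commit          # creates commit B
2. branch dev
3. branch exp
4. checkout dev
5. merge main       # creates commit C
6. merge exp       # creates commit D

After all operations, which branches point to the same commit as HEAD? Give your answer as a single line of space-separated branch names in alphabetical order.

Answer: dev

Derivation:
After op 1 (commit): HEAD=main@B [main=B]
After op 2 (branch): HEAD=main@B [dev=B main=B]
After op 3 (branch): HEAD=main@B [dev=B exp=B main=B]
After op 4 (checkout): HEAD=dev@B [dev=B exp=B main=B]
After op 5 (merge): HEAD=dev@C [dev=C exp=B main=B]
After op 6 (merge): HEAD=dev@D [dev=D exp=B main=B]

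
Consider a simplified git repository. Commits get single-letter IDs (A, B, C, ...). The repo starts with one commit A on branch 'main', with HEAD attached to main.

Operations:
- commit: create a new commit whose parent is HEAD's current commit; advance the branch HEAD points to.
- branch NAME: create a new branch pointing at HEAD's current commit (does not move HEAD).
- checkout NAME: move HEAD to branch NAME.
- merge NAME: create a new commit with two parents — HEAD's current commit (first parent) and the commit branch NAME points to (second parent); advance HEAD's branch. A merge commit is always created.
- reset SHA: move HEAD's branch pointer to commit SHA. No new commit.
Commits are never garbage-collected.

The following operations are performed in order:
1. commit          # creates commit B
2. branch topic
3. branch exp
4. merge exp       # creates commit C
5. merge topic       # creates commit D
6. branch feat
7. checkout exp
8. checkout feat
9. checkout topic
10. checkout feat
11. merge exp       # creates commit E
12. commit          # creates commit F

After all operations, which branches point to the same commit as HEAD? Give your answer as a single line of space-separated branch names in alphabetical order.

Answer: feat

Derivation:
After op 1 (commit): HEAD=main@B [main=B]
After op 2 (branch): HEAD=main@B [main=B topic=B]
After op 3 (branch): HEAD=main@B [exp=B main=B topic=B]
After op 4 (merge): HEAD=main@C [exp=B main=C topic=B]
After op 5 (merge): HEAD=main@D [exp=B main=D topic=B]
After op 6 (branch): HEAD=main@D [exp=B feat=D main=D topic=B]
After op 7 (checkout): HEAD=exp@B [exp=B feat=D main=D topic=B]
After op 8 (checkout): HEAD=feat@D [exp=B feat=D main=D topic=B]
After op 9 (checkout): HEAD=topic@B [exp=B feat=D main=D topic=B]
After op 10 (checkout): HEAD=feat@D [exp=B feat=D main=D topic=B]
After op 11 (merge): HEAD=feat@E [exp=B feat=E main=D topic=B]
After op 12 (commit): HEAD=feat@F [exp=B feat=F main=D topic=B]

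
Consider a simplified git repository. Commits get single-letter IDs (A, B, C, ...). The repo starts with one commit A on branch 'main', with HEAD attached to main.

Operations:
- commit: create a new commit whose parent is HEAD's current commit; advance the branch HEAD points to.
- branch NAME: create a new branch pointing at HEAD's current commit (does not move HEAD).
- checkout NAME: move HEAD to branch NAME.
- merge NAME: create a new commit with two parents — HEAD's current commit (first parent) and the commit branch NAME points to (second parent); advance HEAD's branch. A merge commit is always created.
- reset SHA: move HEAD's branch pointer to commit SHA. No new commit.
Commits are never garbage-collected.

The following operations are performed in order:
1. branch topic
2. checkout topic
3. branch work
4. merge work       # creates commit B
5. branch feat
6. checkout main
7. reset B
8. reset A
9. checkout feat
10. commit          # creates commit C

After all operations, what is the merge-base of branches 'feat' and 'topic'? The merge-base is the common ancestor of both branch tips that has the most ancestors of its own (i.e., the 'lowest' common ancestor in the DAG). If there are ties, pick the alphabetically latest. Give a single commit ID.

Answer: B

Derivation:
After op 1 (branch): HEAD=main@A [main=A topic=A]
After op 2 (checkout): HEAD=topic@A [main=A topic=A]
After op 3 (branch): HEAD=topic@A [main=A topic=A work=A]
After op 4 (merge): HEAD=topic@B [main=A topic=B work=A]
After op 5 (branch): HEAD=topic@B [feat=B main=A topic=B work=A]
After op 6 (checkout): HEAD=main@A [feat=B main=A topic=B work=A]
After op 7 (reset): HEAD=main@B [feat=B main=B topic=B work=A]
After op 8 (reset): HEAD=main@A [feat=B main=A topic=B work=A]
After op 9 (checkout): HEAD=feat@B [feat=B main=A topic=B work=A]
After op 10 (commit): HEAD=feat@C [feat=C main=A topic=B work=A]
ancestors(feat=C): ['A', 'B', 'C']
ancestors(topic=B): ['A', 'B']
common: ['A', 'B']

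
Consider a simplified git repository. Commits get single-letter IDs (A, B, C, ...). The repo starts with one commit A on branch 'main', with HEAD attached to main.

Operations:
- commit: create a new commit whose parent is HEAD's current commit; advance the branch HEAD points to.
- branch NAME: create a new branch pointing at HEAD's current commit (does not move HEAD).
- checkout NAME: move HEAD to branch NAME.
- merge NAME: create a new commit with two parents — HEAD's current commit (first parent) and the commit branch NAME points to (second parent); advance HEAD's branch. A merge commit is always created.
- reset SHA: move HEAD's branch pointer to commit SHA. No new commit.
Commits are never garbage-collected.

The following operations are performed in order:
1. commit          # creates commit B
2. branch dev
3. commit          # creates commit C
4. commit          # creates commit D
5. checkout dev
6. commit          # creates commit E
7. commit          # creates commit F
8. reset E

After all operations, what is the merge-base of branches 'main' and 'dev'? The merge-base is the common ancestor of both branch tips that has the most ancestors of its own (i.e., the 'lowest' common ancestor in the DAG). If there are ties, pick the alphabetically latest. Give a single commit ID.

After op 1 (commit): HEAD=main@B [main=B]
After op 2 (branch): HEAD=main@B [dev=B main=B]
After op 3 (commit): HEAD=main@C [dev=B main=C]
After op 4 (commit): HEAD=main@D [dev=B main=D]
After op 5 (checkout): HEAD=dev@B [dev=B main=D]
After op 6 (commit): HEAD=dev@E [dev=E main=D]
After op 7 (commit): HEAD=dev@F [dev=F main=D]
After op 8 (reset): HEAD=dev@E [dev=E main=D]
ancestors(main=D): ['A', 'B', 'C', 'D']
ancestors(dev=E): ['A', 'B', 'E']
common: ['A', 'B']

Answer: B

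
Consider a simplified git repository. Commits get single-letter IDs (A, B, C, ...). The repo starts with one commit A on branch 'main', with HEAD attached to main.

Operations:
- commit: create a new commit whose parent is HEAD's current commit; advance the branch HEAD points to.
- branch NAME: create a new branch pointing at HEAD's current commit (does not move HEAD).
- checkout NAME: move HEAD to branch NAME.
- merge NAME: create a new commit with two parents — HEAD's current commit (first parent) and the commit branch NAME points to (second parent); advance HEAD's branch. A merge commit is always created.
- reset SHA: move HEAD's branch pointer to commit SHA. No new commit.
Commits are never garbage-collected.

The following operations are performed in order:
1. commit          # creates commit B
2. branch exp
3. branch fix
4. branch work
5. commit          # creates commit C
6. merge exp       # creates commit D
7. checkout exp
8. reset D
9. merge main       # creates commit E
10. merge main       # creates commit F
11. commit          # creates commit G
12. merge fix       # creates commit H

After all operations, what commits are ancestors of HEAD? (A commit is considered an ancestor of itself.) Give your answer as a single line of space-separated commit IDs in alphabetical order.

Answer: A B C D E F G H

Derivation:
After op 1 (commit): HEAD=main@B [main=B]
After op 2 (branch): HEAD=main@B [exp=B main=B]
After op 3 (branch): HEAD=main@B [exp=B fix=B main=B]
After op 4 (branch): HEAD=main@B [exp=B fix=B main=B work=B]
After op 5 (commit): HEAD=main@C [exp=B fix=B main=C work=B]
After op 6 (merge): HEAD=main@D [exp=B fix=B main=D work=B]
After op 7 (checkout): HEAD=exp@B [exp=B fix=B main=D work=B]
After op 8 (reset): HEAD=exp@D [exp=D fix=B main=D work=B]
After op 9 (merge): HEAD=exp@E [exp=E fix=B main=D work=B]
After op 10 (merge): HEAD=exp@F [exp=F fix=B main=D work=B]
After op 11 (commit): HEAD=exp@G [exp=G fix=B main=D work=B]
After op 12 (merge): HEAD=exp@H [exp=H fix=B main=D work=B]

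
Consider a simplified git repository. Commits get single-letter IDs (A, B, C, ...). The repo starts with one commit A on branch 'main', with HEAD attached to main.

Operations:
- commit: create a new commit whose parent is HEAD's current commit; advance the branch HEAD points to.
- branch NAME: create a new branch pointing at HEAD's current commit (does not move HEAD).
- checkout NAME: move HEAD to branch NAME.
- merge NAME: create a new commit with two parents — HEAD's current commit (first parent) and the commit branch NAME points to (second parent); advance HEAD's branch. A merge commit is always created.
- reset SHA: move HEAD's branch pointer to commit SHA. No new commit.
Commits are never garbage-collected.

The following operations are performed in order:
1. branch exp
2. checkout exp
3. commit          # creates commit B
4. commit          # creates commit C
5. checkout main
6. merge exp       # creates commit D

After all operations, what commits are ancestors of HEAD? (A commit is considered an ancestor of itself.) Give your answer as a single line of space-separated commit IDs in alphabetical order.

After op 1 (branch): HEAD=main@A [exp=A main=A]
After op 2 (checkout): HEAD=exp@A [exp=A main=A]
After op 3 (commit): HEAD=exp@B [exp=B main=A]
After op 4 (commit): HEAD=exp@C [exp=C main=A]
After op 5 (checkout): HEAD=main@A [exp=C main=A]
After op 6 (merge): HEAD=main@D [exp=C main=D]

Answer: A B C D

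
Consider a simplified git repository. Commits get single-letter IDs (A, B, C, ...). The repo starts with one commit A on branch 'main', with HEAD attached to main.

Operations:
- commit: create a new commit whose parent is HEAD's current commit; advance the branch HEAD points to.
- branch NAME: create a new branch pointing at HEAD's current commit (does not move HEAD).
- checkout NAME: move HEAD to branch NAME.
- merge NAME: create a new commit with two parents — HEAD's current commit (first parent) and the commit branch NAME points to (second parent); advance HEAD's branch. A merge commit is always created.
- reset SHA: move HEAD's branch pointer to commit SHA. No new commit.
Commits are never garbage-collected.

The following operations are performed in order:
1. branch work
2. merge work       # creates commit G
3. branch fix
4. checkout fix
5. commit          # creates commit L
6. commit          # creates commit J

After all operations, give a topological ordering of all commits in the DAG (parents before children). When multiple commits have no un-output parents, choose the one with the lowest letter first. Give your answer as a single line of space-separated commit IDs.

Answer: A G L J

Derivation:
After op 1 (branch): HEAD=main@A [main=A work=A]
After op 2 (merge): HEAD=main@G [main=G work=A]
After op 3 (branch): HEAD=main@G [fix=G main=G work=A]
After op 4 (checkout): HEAD=fix@G [fix=G main=G work=A]
After op 5 (commit): HEAD=fix@L [fix=L main=G work=A]
After op 6 (commit): HEAD=fix@J [fix=J main=G work=A]
commit A: parents=[]
commit G: parents=['A', 'A']
commit J: parents=['L']
commit L: parents=['G']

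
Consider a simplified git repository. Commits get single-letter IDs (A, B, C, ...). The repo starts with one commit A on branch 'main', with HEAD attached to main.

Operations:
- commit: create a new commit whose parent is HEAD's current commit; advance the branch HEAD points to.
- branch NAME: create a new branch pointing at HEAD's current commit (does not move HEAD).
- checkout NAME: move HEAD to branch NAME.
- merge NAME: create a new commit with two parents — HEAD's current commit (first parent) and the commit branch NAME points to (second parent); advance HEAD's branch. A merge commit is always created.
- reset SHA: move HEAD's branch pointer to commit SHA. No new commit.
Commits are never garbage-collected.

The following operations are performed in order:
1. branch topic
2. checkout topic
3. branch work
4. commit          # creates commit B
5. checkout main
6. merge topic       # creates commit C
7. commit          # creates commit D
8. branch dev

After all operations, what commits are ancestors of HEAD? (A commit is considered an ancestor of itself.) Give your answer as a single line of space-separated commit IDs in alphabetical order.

After op 1 (branch): HEAD=main@A [main=A topic=A]
After op 2 (checkout): HEAD=topic@A [main=A topic=A]
After op 3 (branch): HEAD=topic@A [main=A topic=A work=A]
After op 4 (commit): HEAD=topic@B [main=A topic=B work=A]
After op 5 (checkout): HEAD=main@A [main=A topic=B work=A]
After op 6 (merge): HEAD=main@C [main=C topic=B work=A]
After op 7 (commit): HEAD=main@D [main=D topic=B work=A]
After op 8 (branch): HEAD=main@D [dev=D main=D topic=B work=A]

Answer: A B C D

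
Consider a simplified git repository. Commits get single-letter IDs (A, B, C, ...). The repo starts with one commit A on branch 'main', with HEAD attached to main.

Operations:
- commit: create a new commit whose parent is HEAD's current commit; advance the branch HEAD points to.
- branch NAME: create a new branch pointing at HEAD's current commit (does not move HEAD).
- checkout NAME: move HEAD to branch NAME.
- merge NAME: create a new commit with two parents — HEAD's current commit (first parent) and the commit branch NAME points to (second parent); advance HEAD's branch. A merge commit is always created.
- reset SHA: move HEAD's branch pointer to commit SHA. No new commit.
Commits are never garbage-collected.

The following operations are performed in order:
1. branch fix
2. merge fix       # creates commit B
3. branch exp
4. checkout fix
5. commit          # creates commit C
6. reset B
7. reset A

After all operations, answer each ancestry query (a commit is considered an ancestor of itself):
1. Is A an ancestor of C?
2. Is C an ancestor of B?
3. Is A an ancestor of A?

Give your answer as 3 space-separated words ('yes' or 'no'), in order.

After op 1 (branch): HEAD=main@A [fix=A main=A]
After op 2 (merge): HEAD=main@B [fix=A main=B]
After op 3 (branch): HEAD=main@B [exp=B fix=A main=B]
After op 4 (checkout): HEAD=fix@A [exp=B fix=A main=B]
After op 5 (commit): HEAD=fix@C [exp=B fix=C main=B]
After op 6 (reset): HEAD=fix@B [exp=B fix=B main=B]
After op 7 (reset): HEAD=fix@A [exp=B fix=A main=B]
ancestors(C) = {A,C}; A in? yes
ancestors(B) = {A,B}; C in? no
ancestors(A) = {A}; A in? yes

Answer: yes no yes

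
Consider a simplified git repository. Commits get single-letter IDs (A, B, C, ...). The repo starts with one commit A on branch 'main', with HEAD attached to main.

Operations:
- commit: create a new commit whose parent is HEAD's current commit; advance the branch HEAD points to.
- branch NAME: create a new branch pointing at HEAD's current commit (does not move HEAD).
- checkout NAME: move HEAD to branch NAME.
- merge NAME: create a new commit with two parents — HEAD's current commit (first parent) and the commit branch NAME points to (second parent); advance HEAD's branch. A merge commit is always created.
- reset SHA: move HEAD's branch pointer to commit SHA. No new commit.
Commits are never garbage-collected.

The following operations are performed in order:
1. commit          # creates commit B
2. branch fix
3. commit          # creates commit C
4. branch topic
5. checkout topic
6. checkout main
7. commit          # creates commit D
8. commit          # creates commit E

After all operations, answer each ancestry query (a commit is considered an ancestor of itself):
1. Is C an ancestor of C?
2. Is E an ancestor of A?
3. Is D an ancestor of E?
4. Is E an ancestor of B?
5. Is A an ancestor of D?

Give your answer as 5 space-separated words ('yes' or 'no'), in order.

After op 1 (commit): HEAD=main@B [main=B]
After op 2 (branch): HEAD=main@B [fix=B main=B]
After op 3 (commit): HEAD=main@C [fix=B main=C]
After op 4 (branch): HEAD=main@C [fix=B main=C topic=C]
After op 5 (checkout): HEAD=topic@C [fix=B main=C topic=C]
After op 6 (checkout): HEAD=main@C [fix=B main=C topic=C]
After op 7 (commit): HEAD=main@D [fix=B main=D topic=C]
After op 8 (commit): HEAD=main@E [fix=B main=E topic=C]
ancestors(C) = {A,B,C}; C in? yes
ancestors(A) = {A}; E in? no
ancestors(E) = {A,B,C,D,E}; D in? yes
ancestors(B) = {A,B}; E in? no
ancestors(D) = {A,B,C,D}; A in? yes

Answer: yes no yes no yes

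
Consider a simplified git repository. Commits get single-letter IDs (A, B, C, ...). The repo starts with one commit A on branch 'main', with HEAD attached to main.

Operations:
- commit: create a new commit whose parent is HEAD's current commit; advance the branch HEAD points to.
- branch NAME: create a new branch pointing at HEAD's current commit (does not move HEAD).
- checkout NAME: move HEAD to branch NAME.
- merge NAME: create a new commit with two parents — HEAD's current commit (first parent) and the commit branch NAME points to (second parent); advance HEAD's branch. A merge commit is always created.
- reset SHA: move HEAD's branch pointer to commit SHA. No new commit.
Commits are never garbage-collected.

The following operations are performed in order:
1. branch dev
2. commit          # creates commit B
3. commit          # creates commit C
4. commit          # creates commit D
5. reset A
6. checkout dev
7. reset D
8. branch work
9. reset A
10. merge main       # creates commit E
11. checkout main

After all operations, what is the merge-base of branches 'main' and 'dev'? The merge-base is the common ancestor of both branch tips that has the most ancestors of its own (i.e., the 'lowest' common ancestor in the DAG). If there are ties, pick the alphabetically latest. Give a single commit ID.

After op 1 (branch): HEAD=main@A [dev=A main=A]
After op 2 (commit): HEAD=main@B [dev=A main=B]
After op 3 (commit): HEAD=main@C [dev=A main=C]
After op 4 (commit): HEAD=main@D [dev=A main=D]
After op 5 (reset): HEAD=main@A [dev=A main=A]
After op 6 (checkout): HEAD=dev@A [dev=A main=A]
After op 7 (reset): HEAD=dev@D [dev=D main=A]
After op 8 (branch): HEAD=dev@D [dev=D main=A work=D]
After op 9 (reset): HEAD=dev@A [dev=A main=A work=D]
After op 10 (merge): HEAD=dev@E [dev=E main=A work=D]
After op 11 (checkout): HEAD=main@A [dev=E main=A work=D]
ancestors(main=A): ['A']
ancestors(dev=E): ['A', 'E']
common: ['A']

Answer: A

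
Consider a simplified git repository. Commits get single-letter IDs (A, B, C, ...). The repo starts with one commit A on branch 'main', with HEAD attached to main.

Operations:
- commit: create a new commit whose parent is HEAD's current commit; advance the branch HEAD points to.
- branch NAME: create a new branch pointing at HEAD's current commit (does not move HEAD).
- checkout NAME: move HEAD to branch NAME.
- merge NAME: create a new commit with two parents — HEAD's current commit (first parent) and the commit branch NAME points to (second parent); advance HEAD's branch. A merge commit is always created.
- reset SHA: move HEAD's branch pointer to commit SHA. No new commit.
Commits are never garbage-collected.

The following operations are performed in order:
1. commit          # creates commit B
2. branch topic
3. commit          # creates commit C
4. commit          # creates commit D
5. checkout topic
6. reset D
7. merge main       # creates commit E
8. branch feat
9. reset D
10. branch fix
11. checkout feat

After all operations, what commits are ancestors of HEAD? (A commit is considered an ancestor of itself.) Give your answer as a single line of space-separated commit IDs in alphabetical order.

Answer: A B C D E

Derivation:
After op 1 (commit): HEAD=main@B [main=B]
After op 2 (branch): HEAD=main@B [main=B topic=B]
After op 3 (commit): HEAD=main@C [main=C topic=B]
After op 4 (commit): HEAD=main@D [main=D topic=B]
After op 5 (checkout): HEAD=topic@B [main=D topic=B]
After op 6 (reset): HEAD=topic@D [main=D topic=D]
After op 7 (merge): HEAD=topic@E [main=D topic=E]
After op 8 (branch): HEAD=topic@E [feat=E main=D topic=E]
After op 9 (reset): HEAD=topic@D [feat=E main=D topic=D]
After op 10 (branch): HEAD=topic@D [feat=E fix=D main=D topic=D]
After op 11 (checkout): HEAD=feat@E [feat=E fix=D main=D topic=D]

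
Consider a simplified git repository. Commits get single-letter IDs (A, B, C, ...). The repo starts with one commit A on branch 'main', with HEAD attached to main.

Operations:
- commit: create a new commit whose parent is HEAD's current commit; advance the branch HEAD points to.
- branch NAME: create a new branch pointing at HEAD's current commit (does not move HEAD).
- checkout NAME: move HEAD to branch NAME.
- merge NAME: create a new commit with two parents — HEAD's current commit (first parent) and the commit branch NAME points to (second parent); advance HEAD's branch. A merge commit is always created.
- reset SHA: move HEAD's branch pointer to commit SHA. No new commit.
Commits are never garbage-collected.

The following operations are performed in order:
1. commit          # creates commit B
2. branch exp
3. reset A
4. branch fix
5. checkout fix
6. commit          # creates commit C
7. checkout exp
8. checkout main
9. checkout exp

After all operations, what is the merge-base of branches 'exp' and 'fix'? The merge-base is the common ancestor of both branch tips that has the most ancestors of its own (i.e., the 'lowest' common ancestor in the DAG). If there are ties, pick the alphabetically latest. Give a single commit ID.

Answer: A

Derivation:
After op 1 (commit): HEAD=main@B [main=B]
After op 2 (branch): HEAD=main@B [exp=B main=B]
After op 3 (reset): HEAD=main@A [exp=B main=A]
After op 4 (branch): HEAD=main@A [exp=B fix=A main=A]
After op 5 (checkout): HEAD=fix@A [exp=B fix=A main=A]
After op 6 (commit): HEAD=fix@C [exp=B fix=C main=A]
After op 7 (checkout): HEAD=exp@B [exp=B fix=C main=A]
After op 8 (checkout): HEAD=main@A [exp=B fix=C main=A]
After op 9 (checkout): HEAD=exp@B [exp=B fix=C main=A]
ancestors(exp=B): ['A', 'B']
ancestors(fix=C): ['A', 'C']
common: ['A']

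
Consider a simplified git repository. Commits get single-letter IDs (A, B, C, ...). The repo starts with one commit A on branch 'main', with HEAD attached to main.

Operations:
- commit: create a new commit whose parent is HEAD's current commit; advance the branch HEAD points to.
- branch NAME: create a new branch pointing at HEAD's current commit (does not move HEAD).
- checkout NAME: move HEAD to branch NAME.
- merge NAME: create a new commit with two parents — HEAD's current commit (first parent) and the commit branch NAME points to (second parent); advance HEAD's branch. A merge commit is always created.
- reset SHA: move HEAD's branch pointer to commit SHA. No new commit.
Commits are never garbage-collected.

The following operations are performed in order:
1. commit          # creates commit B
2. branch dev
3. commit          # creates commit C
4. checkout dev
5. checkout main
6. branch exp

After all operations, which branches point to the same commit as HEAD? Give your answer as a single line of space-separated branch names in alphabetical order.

Answer: exp main

Derivation:
After op 1 (commit): HEAD=main@B [main=B]
After op 2 (branch): HEAD=main@B [dev=B main=B]
After op 3 (commit): HEAD=main@C [dev=B main=C]
After op 4 (checkout): HEAD=dev@B [dev=B main=C]
After op 5 (checkout): HEAD=main@C [dev=B main=C]
After op 6 (branch): HEAD=main@C [dev=B exp=C main=C]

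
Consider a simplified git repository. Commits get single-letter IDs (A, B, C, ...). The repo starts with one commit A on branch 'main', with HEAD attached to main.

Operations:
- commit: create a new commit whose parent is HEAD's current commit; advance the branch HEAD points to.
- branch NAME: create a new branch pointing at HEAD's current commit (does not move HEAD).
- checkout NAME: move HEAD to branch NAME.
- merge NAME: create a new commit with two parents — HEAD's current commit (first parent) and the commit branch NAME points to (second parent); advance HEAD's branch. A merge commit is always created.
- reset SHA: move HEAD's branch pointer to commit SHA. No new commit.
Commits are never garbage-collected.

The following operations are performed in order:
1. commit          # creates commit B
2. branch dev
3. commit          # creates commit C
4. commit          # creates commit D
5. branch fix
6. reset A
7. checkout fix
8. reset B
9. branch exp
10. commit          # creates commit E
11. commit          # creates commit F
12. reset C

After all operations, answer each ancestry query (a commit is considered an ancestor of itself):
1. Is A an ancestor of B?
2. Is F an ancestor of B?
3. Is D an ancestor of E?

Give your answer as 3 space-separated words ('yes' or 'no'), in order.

Answer: yes no no

Derivation:
After op 1 (commit): HEAD=main@B [main=B]
After op 2 (branch): HEAD=main@B [dev=B main=B]
After op 3 (commit): HEAD=main@C [dev=B main=C]
After op 4 (commit): HEAD=main@D [dev=B main=D]
After op 5 (branch): HEAD=main@D [dev=B fix=D main=D]
After op 6 (reset): HEAD=main@A [dev=B fix=D main=A]
After op 7 (checkout): HEAD=fix@D [dev=B fix=D main=A]
After op 8 (reset): HEAD=fix@B [dev=B fix=B main=A]
After op 9 (branch): HEAD=fix@B [dev=B exp=B fix=B main=A]
After op 10 (commit): HEAD=fix@E [dev=B exp=B fix=E main=A]
After op 11 (commit): HEAD=fix@F [dev=B exp=B fix=F main=A]
After op 12 (reset): HEAD=fix@C [dev=B exp=B fix=C main=A]
ancestors(B) = {A,B}; A in? yes
ancestors(B) = {A,B}; F in? no
ancestors(E) = {A,B,E}; D in? no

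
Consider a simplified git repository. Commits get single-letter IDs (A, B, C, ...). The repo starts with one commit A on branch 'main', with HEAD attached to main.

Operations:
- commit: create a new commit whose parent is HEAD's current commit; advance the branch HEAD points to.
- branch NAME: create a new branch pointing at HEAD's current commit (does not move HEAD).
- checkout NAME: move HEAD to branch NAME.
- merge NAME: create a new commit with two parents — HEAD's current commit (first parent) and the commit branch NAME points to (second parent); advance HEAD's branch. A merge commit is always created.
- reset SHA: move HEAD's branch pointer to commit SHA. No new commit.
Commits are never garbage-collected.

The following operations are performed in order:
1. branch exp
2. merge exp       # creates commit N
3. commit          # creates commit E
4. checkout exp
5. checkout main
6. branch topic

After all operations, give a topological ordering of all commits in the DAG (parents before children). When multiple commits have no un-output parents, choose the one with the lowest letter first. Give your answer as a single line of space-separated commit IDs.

After op 1 (branch): HEAD=main@A [exp=A main=A]
After op 2 (merge): HEAD=main@N [exp=A main=N]
After op 3 (commit): HEAD=main@E [exp=A main=E]
After op 4 (checkout): HEAD=exp@A [exp=A main=E]
After op 5 (checkout): HEAD=main@E [exp=A main=E]
After op 6 (branch): HEAD=main@E [exp=A main=E topic=E]
commit A: parents=[]
commit E: parents=['N']
commit N: parents=['A', 'A']

Answer: A N E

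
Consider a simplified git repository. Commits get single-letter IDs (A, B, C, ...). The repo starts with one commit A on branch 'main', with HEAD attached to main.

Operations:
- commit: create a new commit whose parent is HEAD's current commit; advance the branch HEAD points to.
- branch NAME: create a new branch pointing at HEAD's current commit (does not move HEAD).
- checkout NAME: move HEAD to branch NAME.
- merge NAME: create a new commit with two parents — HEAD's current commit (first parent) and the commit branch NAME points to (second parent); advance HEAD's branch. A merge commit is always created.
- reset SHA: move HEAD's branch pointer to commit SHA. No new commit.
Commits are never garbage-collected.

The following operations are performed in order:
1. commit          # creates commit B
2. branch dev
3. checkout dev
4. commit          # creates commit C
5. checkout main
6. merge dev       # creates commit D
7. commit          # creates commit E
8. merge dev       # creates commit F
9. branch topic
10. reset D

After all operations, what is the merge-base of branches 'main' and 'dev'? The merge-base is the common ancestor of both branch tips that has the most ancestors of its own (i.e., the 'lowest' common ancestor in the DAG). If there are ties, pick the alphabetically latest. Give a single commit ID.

Answer: C

Derivation:
After op 1 (commit): HEAD=main@B [main=B]
After op 2 (branch): HEAD=main@B [dev=B main=B]
After op 3 (checkout): HEAD=dev@B [dev=B main=B]
After op 4 (commit): HEAD=dev@C [dev=C main=B]
After op 5 (checkout): HEAD=main@B [dev=C main=B]
After op 6 (merge): HEAD=main@D [dev=C main=D]
After op 7 (commit): HEAD=main@E [dev=C main=E]
After op 8 (merge): HEAD=main@F [dev=C main=F]
After op 9 (branch): HEAD=main@F [dev=C main=F topic=F]
After op 10 (reset): HEAD=main@D [dev=C main=D topic=F]
ancestors(main=D): ['A', 'B', 'C', 'D']
ancestors(dev=C): ['A', 'B', 'C']
common: ['A', 'B', 'C']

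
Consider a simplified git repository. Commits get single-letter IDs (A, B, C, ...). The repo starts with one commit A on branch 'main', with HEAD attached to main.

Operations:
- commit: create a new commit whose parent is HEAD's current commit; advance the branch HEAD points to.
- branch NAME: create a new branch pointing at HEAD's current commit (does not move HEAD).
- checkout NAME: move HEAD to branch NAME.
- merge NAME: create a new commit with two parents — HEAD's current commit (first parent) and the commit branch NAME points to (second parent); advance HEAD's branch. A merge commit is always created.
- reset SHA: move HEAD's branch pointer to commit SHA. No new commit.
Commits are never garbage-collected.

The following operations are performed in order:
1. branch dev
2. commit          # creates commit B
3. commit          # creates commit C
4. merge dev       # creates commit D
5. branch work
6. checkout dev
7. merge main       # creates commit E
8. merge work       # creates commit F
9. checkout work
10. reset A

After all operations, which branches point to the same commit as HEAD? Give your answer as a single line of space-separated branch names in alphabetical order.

Answer: work

Derivation:
After op 1 (branch): HEAD=main@A [dev=A main=A]
After op 2 (commit): HEAD=main@B [dev=A main=B]
After op 3 (commit): HEAD=main@C [dev=A main=C]
After op 4 (merge): HEAD=main@D [dev=A main=D]
After op 5 (branch): HEAD=main@D [dev=A main=D work=D]
After op 6 (checkout): HEAD=dev@A [dev=A main=D work=D]
After op 7 (merge): HEAD=dev@E [dev=E main=D work=D]
After op 8 (merge): HEAD=dev@F [dev=F main=D work=D]
After op 9 (checkout): HEAD=work@D [dev=F main=D work=D]
After op 10 (reset): HEAD=work@A [dev=F main=D work=A]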